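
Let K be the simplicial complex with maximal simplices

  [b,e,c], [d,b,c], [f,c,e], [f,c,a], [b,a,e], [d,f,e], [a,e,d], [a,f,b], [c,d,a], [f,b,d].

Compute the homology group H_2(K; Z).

Fix the vertex order a < b < c < d < e < f and write every simplex with vertices in increasing order. Then dim K = 2 and the simplices of K are:

  0-simplices (6): a, b, c, d, e, f
  1-simplices (15): ab, ac, ad, ae, af, bc, bd, be, bf, cd, ce, cf, de, df, ef
  2-simplices (10): abe, abf, acd, acf, ade, bcd, bce, bdf, cef, def

so the chain groups are C_0 ≅ Z^6, C_1 ≅ Z^15, C_2 ≅ Z^10.

Boundary ∂_1: C_1 → C_0 is given by ∂[p,q] = [q] − [p]. For instance
  ∂ce = e − c.
The resulting 6×15 matrix has rank 5, and its Smith normal form has invariant factors (1,1,1,1,1).

The boundary map ∂_2: C_2 → C_1 acts by ∂[p,q,r] = [q,r] − [p,r] + [p,q]. For instance
  ∂abe = be − ae + ab,
  ∂def = ef − df + de.
The 15×10 boundary matrix has rank 10 and Smith normal form diag(1,1,1,1,1,1,1,1,1,2).

Computing H_k = (kernel of ∂_k) / (image of ∂_{k+1}):

  H_2: rank ker ∂_2 − rank ∂_3 = (10 − 10) − 0 = 0, and there is no ∂_3, so H_2 ≅ 0.

(K is a triangulation of the real projective plane RP^2.)

H_2 = 0.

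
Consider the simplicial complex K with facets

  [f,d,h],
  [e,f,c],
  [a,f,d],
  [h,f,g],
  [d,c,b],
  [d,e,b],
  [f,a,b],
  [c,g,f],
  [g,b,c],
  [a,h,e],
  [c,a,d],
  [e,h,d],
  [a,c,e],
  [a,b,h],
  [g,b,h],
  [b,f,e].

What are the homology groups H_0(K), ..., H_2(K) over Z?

H_0 ≅ Z,  H_1 ≅ Z^2,  H_2 ≅ Z.

Order the vertices as a < b < c < d < e < f < g < h. Listing each simplex with vertices in this order, K has dimension 2 with simplices:

  0-simplices (8): a, b, c, d, e, f, g, h
  1-simplices (24): ab, ac, ad, ae, af, ah, bc, bd, be, bf, bg, bh, cd, ce, cf, cg, de, df, dh, ef, eh, fg, fh, gh
  2-simplices (16): abf, abh, acd, ace, adf, aeh, bcd, bcg, bde, bef, bgh, cef, cfg, deh, dfh, fgh

Hence C_0 ≅ Z^8, C_1 ≅ Z^24, C_2 ≅ Z^16.

Boundary ∂_1: C_1 → C_0 sends each edge [p,q] (with p < q) to q − p.
As a 8×24 matrix over Z this has rank 7, with invariant factors (1,1,1,1,1,1,1).

The boundary map ∂_2: C_2 → C_1 acts by ∂[p,q,r] = [q,r] − [p,r] + [p,q]. For instance
  ∂dfh = fh − dh + df,
  ∂deh = eh − dh + de.
The 24×16 boundary matrix has rank 15 and Smith normal form diag(1,1,1,1,1,1,1,1,1,1,1,1,1,1,1).

From H_k ≅ ker(∂_k) / im(∂_{k+1}) we obtain:

  H_0: rank C_0 − rank ∂_1 = 8 − 7 = 1, and the invariant factors of ∂_1 are all 1, so H_0 ≅ Z.
  H_1: rank ker ∂_1 − rank ∂_2 = (24 − 7) − 15 = 2, and the invariant factors of ∂_2 are all 1, so H_1 ≅ Z^2.
  H_2: rank ker ∂_2 − rank ∂_3 = (16 − 15) − 0 = 1, and there is no ∂_3, so H_2 ≅ Z.

As a check, the Euler characteristic is 8 − 24 + 16 = 0, which agrees with 1 − 2 + 1 = 0.
(K is a triangulation of the torus T^2.)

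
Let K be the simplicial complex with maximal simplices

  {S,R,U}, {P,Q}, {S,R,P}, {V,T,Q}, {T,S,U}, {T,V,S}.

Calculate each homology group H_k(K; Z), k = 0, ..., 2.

Order the vertices as P < Q < R < S < T < U < V. Listing each simplex with vertices in this order, K has dimension 2 with simplices:

  0-simplices (7): P, Q, R, S, T, U, V
  1-simplices (12): PQ, PR, PS, QT, QV, RS, RU, ST, SU, SV, TU, TV
  2-simplices (5): PRS, QTV, RSU, STU, STV

so the chain groups are C_0 ≅ Z^7, C_1 ≅ Z^12, C_2 ≅ Z^5.

∂_1: C_1 → C_0 maps an edge to its endpoints' difference, ∂[p,q] = q − p.
The resulting 7×12 matrix has rank 6, and its Smith normal form has invariant factors (1,1,1,1,1,1).

∂_2: C_2 → C_1 sends each 2-simplex [p,q,r] to [q,r] − [p,r] + [p,q]. For instance
  ∂QTV = TV − QV + QT,
  ∂STV = TV − SV + ST.
The resulting 12×5 matrix has rank 5, and its Smith normal form has invariant factors (1,1,1,1,1).

From H_k ≅ ker(∂_k) / im(∂_{k+1}) we obtain:

  H_0: rank C_0 − rank ∂_1 = 7 − 6 = 1, and the invariant factors of ∂_1 are all 1, so H_0 = Z.
  H_1: rank ker ∂_1 − rank ∂_2 = (12 − 6) − 5 = 1, and the invariant factors of ∂_2 are all 1, so H_1 = Z.
  H_2: rank ker ∂_2 − rank ∂_3 = (5 − 5) − 0 = 0, and there is no ∂_3, so H_2 = 0.

H_0 = Z,  H_1 = Z,  H_2 = 0.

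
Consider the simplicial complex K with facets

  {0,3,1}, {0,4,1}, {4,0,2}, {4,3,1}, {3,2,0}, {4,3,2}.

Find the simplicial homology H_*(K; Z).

H_0 ≅ Z,  H_1 = 0,  H_2 ≅ Z.

Take the total order 0 < 1 < 2 < 3 < 4 on the vertex set. Then K (dimension 2) consists of the simplices:

  0-simplices (5): [0], [1], [2], [3], [4]
  1-simplices (9): [0,1], [0,2], [0,3], [0,4], [1,3], [1,4], [2,3], [2,4], [3,4]
  2-simplices (6): [0,1,3], [0,1,4], [0,2,3], [0,2,4], [1,3,4], [2,3,4]

so the chain groups are C_0 ≅ Z^5, C_1 ≅ Z^9, C_2 ≅ Z^6.

Boundary ∂_1: C_1 → C_0 is given by ∂[p,q] = [q] − [p]. For instance
  ∂[2,3] = [3] − [2].
The resulting 5×9 matrix has rank 4, and its Smith normal form has invariant factors (1,1,1,1).

Boundary ∂_2: C_2 → C_1 sends each 2-simplex [p,q,r] to [q,r] − [p,r] + [p,q]. For instance
  ∂[0,1,3] = [1,3] − [0,3] + [0,1],
  ∂[1,3,4] = [3,4] − [1,4] + [1,3].
The resulting 9×6 matrix has rank 5, and its Smith normal form has invariant factors (1,1,1,1,1).

Computing H_k = (kernel of ∂_k) / (image of ∂_{k+1}):

  H_0: rank C_0 − rank ∂_1 = 5 − 4 = 1, and the invariant factors of ∂_1 are all 1, so H_0 ≅ Z.
  H_1: rank ker ∂_1 − rank ∂_2 = (9 − 4) − 5 = 0, and the invariant factors of ∂_2 are all 1, so H_1 ≅ 0.
  H_2: rank ker ∂_2 − rank ∂_3 = (6 − 5) − 0 = 1, and there is no ∂_3, so H_2 ≅ Z.

As a check, the Euler characteristic is 5 − 9 + 6 = 2, which agrees with 1 − 0 + 1 = 2.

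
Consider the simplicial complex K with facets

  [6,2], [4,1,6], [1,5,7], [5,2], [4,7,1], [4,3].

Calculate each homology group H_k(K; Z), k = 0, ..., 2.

H_0 = Z,  H_1 = Z,  H_2 = 0.

Take the total order 1 < 2 < 3 < 4 < 5 < 6 < 7 on the vertex set. Then K (dimension 2) consists of the simplices:

  0-simplices (7): [1], [2], [3], [4], [5], [6], [7]
  1-simplices (10): [1,4], [1,5], [1,6], [1,7], [2,5], [2,6], [3,4], [4,6], [4,7], [5,7]
  2-simplices (3): [1,4,6], [1,4,7], [1,5,7]

Hence C_0 ≅ Z^7, C_1 ≅ Z^10, C_2 ≅ Z^3.

∂_1: C_1 → C_0 sends each edge [p,q] (with p < q) to q − p. For instance
  ∂[2,5] = [5] − [2].
As a 7×10 matrix over Z this has rank 6, with invariant factors (1,1,1,1,1,1).

Boundary ∂_2: C_2 → C_1 sends each 2-simplex [p,q,r] to [q,r] − [p,r] + [p,q]. For instance
  ∂[1,5,7] = [5,7] − [1,7] + [1,5],
  ∂[1,4,6] = [4,6] − [1,6] + [1,4].
The 10×3 boundary matrix has rank 3 and Smith normal form diag(1,1,1).

Reading off H_k = ker ∂_k / im ∂_{k+1}:

  H_0: rank C_0 − rank ∂_1 = 7 − 6 = 1, and the invariant factors of ∂_1 are all 1, so H_0 ≅ Z.
  H_1: rank ker ∂_1 − rank ∂_2 = (10 − 6) − 3 = 1, and the invariant factors of ∂_2 are all 1, so H_1 ≅ Z.
  H_2: rank ker ∂_2 − rank ∂_3 = (3 − 3) − 0 = 0, and there is no ∂_3, so H_2 ≅ 0.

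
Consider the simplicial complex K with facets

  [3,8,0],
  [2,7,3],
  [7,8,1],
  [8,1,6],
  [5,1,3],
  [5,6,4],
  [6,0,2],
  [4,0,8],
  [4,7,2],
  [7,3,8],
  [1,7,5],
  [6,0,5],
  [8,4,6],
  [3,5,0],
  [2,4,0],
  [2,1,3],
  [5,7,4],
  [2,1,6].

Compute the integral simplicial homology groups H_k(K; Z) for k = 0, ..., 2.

Fix the vertex order 0 < 1 < 2 < 3 < 4 < 5 < 6 < 7 < 8 and write every simplex with vertices in increasing order. Then dim K = 2 and the simplices of K are:

  0-simplices (9): [0], [1], [2], [3], [4], [5], [6], [7], [8]
  1-simplices (27): (27 of them)
  2-simplices (18): [0,2,4], [0,2,6], [0,3,5], [0,3,8], [0,4,8], [0,5,6], [1,2,3], [1,2,6], [1,3,5], [1,5,7], [1,6,8], [1,7,8], [2,3,7], [2,4,7], [3,7,8], [4,5,6], [4,5,7], [4,6,8]

so the chain groups are C_0 ≅ Z^9, C_1 ≅ Z^27, C_2 ≅ Z^18.

Boundary ∂_1: C_1 → C_0 maps an edge to its endpoints' difference, ∂[p,q] = q − p.
The 9×27 boundary matrix has rank 8 and Smith normal form diag(1,1,1,1,1,1,1,1).

The boundary map ∂_2: C_2 → C_1 maps a triangle to the signed sum of its edges. For instance
  ∂[1,2,3] = [2,3] − [1,3] + [1,2],
  ∂[1,2,6] = [2,6] − [1,6] + [1,2].
The 27×18 boundary matrix has rank 18 and Smith normal form diag(1,1,1,1,1,1,1,1,1,1,1,1,1,1,1,1,1,2).

Computing H_k = (kernel of ∂_k) / (image of ∂_{k+1}):

  H_0: rank C_0 − rank ∂_1 = 9 − 8 = 1, and the invariant factors of ∂_1 are all 1, so H_0 ≅ Z.
  H_1: rank ker ∂_1 − rank ∂_2 = (27 − 8) − 18 = 1, and ∂_2 has invariant factor 2 > 1, so H_1 ≅ Z ⊕ Z_2.
  H_2: rank ker ∂_2 − rank ∂_3 = (18 − 18) − 0 = 0, and there is no ∂_3, so H_2 ≅ 0.

H_0 ≅ Z,  H_1 ≅ Z ⊕ Z_2,  H_2 = 0.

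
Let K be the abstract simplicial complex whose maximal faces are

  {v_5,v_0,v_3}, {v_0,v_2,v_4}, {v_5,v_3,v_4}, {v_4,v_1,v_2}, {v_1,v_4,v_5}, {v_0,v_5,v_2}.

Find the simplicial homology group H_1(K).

K has 6 vertices, 12 edges, 6 triangles.
rank ∂_1 = 5, rank ∂_2 = 6 ⇒ b_1 = 12 − 5 − 6 = 1; all invariant factors of ∂_2 are 1 so no torsion. So H_1 = Z.

H_1 = Z.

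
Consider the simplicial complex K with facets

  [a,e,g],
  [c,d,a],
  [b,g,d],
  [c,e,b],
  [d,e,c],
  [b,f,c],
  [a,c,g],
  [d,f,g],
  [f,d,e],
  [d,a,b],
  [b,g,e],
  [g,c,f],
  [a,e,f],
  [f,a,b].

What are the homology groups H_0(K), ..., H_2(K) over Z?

H_0 ≅ Z,  H_1 ≅ Z^2,  H_2 ≅ Z.

Take the total order a < b < c < d < e < f < g on the vertex set. Then K (dimension 2) consists of the simplices:

  0-simplices (7): a, b, c, d, e, f, g
  1-simplices (21): ab, ac, ad, ae, af, ag, bc, bd, be, bf, bg, cd, ce, cf, cg, de, df, dg, ef, eg, fg
  2-simplices (14): abd, abf, acd, acg, aef, aeg, bce, bcf, bdg, beg, cde, cfg, def, dfg

so the chain groups are C_0 ≅ Z^7, C_1 ≅ Z^21, C_2 ≅ Z^14.

The boundary map ∂_1: C_1 → C_0 maps an edge to its endpoints' difference, ∂[p,q] = q − p.
This gives a 7×21 integer matrix of rank 6; reducing to Smith normal form yields diagonal entries (1,1,1,1,1,1).

∂_2: C_2 → C_1 maps a triangle to the signed sum of its edges. For instance
  ∂acg = cg − ag + ac,
  ∂acd = cd − ad + ac.
The 21×14 boundary matrix has rank 13 and Smith normal form diag(1,1,1,1,1,1,1,1,1,1,1,1,1).

Reading off H_k = ker ∂_k / im ∂_{k+1}:

  H_0: rank C_0 − rank ∂_1 = 7 − 6 = 1, and the invariant factors of ∂_1 are all 1, so H_0 ≅ Z.
  H_1: rank ker ∂_1 − rank ∂_2 = (21 − 6) − 13 = 2, and the invariant factors of ∂_2 are all 1, so H_1 ≅ Z^2.
  H_2: rank ker ∂_2 − rank ∂_3 = (14 − 13) − 0 = 1, and there is no ∂_3, so H_2 ≅ Z.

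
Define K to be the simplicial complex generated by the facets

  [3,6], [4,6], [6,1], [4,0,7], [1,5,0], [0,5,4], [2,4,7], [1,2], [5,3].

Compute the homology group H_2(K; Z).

K has 8 vertices, 14 edges, 4 triangles.
rank ∂_2 = 4, rank ∂_3 = 0 ⇒ b_2 = 4 − 4 − 0 = 0. So H_2 ≅ 0.

H_2 = 0.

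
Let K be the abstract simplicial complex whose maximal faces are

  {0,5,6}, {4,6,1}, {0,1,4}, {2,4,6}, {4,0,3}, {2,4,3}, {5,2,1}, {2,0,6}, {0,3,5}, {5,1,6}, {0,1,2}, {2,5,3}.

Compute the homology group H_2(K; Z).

K has 7 vertices, 18 edges, 12 triangles.
rank ∂_2 = 12, rank ∂_3 = 0 ⇒ b_2 = 12 − 12 − 0 = 0. So H_2 = 0.

H_2 = 0.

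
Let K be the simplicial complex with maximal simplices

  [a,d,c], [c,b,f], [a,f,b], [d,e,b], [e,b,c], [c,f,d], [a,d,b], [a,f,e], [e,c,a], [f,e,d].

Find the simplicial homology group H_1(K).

H_1 ≅ Z/2.

Order the vertices as a < b < c < d < e < f. Listing each simplex with vertices in this order, K has dimension 2 with simplices:

  0-simplices (6): a, b, c, d, e, f
  1-simplices (15): ab, ac, ad, ae, af, bc, bd, be, bf, cd, ce, cf, de, df, ef
  2-simplices (10): abd, abf, acd, ace, aef, bce, bcf, bde, cdf, def

Hence C_0 ≅ Z^6, C_1 ≅ Z^15, C_2 ≅ Z^10.

Boundary ∂_1: C_1 → C_0 is given by ∂[p,q] = [q] − [p]. For instance
  ∂cd = d − c.
The 6×15 boundary matrix has rank 5 and Smith normal form diag(1,1,1,1,1).

The boundary map ∂_2: C_2 → C_1 sends each 2-simplex [p,q,r] to [q,r] − [p,r] + [p,q]. For instance
  ∂aef = ef − af + ae,
  ∂bde = de − be + bd.
As a 15×10 matrix over Z this has rank 10, with invariant factors (1,1,1,1,1,1,1,1,1,2).

Computing H_k = (kernel of ∂_k) / (image of ∂_{k+1}):

  H_1: rank ker ∂_1 − rank ∂_2 = (15 − 5) − 10 = 0, and ∂_2 has invariant factor 2 > 1, so H_1 ≅ Z/2.

(K is a triangulation of the real projective plane RP^2.)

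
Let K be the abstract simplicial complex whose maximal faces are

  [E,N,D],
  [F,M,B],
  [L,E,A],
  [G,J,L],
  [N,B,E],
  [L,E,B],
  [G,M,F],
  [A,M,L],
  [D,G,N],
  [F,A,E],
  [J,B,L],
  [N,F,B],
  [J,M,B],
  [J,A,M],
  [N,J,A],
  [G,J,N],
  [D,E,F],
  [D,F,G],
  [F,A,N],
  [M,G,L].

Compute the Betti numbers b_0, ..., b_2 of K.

Fix the vertex order A < B < D < E < F < G < J < L < M < N and write every simplex with vertices in increasing order. Then dim K = 2 and the simplices of K are:

  0-simplices (10): A, B, D, E, F, G, J, L, M, N
  1-simplices (30): AE, AF, AJ, AL, AM, AN, BE, BF, BJ, BL, BM, BN, DE, DF, DG, DN, EF, EL, EN, FG, FM, FN, GJ, GL, GM, GN, JL, JM, JN, LM
  2-simplices (20): AEF, AEL, AFN, AJM, AJN, ALM, BEL, BEN, BFM, BFN, BJL, BJM, DEF, DEN, DFG, DGN, FGM, GJL, GJN, GLM

so the chain groups are C_0 ≅ Z^10, C_1 ≅ Z^30, C_2 ≅ Z^20.

The boundary map ∂_1: C_1 → C_0 sends each edge [p,q] (with p < q) to q − p. For instance
  ∂BL = L − B.
As a 10×30 matrix over Z this has rank 9, with invariant factors (1,1,1,1,1,1,1,1,1).

∂_2: C_2 → C_1 sends each 2-simplex [p,q,r] to [q,r] − [p,r] + [p,q]. For instance
  ∂BFN = FN − BN + BF,
  ∂GJL = JL − GL + GJ.
As a 30×20 matrix over Z this has rank 20, with invariant factors (1,1,1,1,1,1,1,1,1,1,1,1,1,1,1,1,1,1,1,2).

Reading off H_k = ker ∂_k / im ∂_{k+1}:

  H_0: rank C_0 − rank ∂_1 = 10 − 9 = 1, and the invariant factors of ∂_1 are all 1, so H_0 ≅ Z.
  H_1: rank ker ∂_1 − rank ∂_2 = (30 − 9) − 20 = 1, and ∂_2 has invariant factor 2 > 1, so H_1 ≅ Z ⊕ Z_2.
  H_2: rank ker ∂_2 − rank ∂_3 = (20 − 20) − 0 = 0, and there is no ∂_3, so H_2 ≅ 0.

Hence the Betti numbers are b_0 = 1, b_1 = 1, b_2 = 0.

b_0 = 1, b_1 = 1, b_2 = 0.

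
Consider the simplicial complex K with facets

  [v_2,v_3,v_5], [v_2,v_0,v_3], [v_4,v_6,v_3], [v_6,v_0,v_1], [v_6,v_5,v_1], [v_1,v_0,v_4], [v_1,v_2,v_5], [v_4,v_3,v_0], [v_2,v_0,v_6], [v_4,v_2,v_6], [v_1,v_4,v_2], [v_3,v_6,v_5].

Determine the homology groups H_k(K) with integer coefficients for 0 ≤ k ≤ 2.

Take the total order v_0 < v_1 < v_2 < v_3 < v_4 < v_5 < v_6 on the vertex set. Then K (dimension 2) consists of the simplices:

  0-simplices (7): [v_0], [v_1], [v_2], [v_3], [v_4], [v_5], [v_6]
  1-simplices (18): (18 of them)
  2-simplices (12): (12 of them)

giving chain groups C_0 ≅ Z^7, C_1 ≅ Z^18, C_2 ≅ Z^12.

∂_1: C_1 → C_0 is given by ∂[p,q] = [q] − [p]. For instance
  ∂[v_1,v_6] = [v_6] − [v_1].
This gives a 7×18 integer matrix of rank 6; reducing to Smith normal form yields diagonal entries (1,1,1,1,1,1).

∂_2: C_2 → C_1 maps a triangle to the signed sum of its edges. For instance
  ∂[v_3,v_5,v_6] = [v_5,v_6] − [v_3,v_6] + [v_3,v_5],
  ∂[v_0,v_1,v_6] = [v_1,v_6] − [v_0,v_6] + [v_0,v_1].
The 18×12 boundary matrix has rank 12 and Smith normal form diag(1,1,1,1,1,1,1,1,1,1,1,2).

Reading off H_k = ker ∂_k / im ∂_{k+1}:

  H_0: rank C_0 − rank ∂_1 = 7 − 6 = 1, and the invariant factors of ∂_1 are all 1, so H_0 = Z.
  H_1: rank ker ∂_1 − rank ∂_2 = (18 − 6) − 12 = 0, and ∂_2 has invariant factor 2 > 1, so H_1 = Z_2.
  H_2: rank ker ∂_2 − rank ∂_3 = (12 − 12) − 0 = 0, and there is no ∂_3, so H_2 = 0.

As a check, the Euler characteristic is 7 − 18 + 12 = 1, which agrees with 1 − 0 + 0 = 1.

H_0 = Z,  H_1 = Z_2,  H_2 = 0.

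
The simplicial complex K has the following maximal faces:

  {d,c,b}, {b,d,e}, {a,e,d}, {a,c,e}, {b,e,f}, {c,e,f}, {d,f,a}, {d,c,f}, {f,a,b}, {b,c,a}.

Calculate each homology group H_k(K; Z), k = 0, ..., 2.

H_0 = Z,  H_1 = Z/2,  H_2 = 0.

Order the vertices as a < b < c < d < e < f. Listing each simplex with vertices in this order, K has dimension 2 with simplices:

  0-simplices (6): a, b, c, d, e, f
  1-simplices (15): ab, ac, ad, ae, af, bc, bd, be, bf, cd, ce, cf, de, df, ef
  2-simplices (10): abc, abf, ace, ade, adf, bcd, bde, bef, cdf, cef

giving chain groups C_0 ≅ Z^6, C_1 ≅ Z^15, C_2 ≅ Z^10.

Boundary ∂_1: C_1 → C_0 sends each edge [p,q] (with p < q) to q − p. For instance
  ∂cd = d − c.
The 6×15 boundary matrix has rank 5 and Smith normal form diag(1,1,1,1,1).

The boundary map ∂_2: C_2 → C_1 acts by ∂[p,q,r] = [q,r] − [p,r] + [p,q]. For instance
  ∂ace = ce − ae + ac,
  ∂abc = bc − ac + ab.
The 15×10 boundary matrix has rank 10 and Smith normal form diag(1,1,1,1,1,1,1,1,1,2).

Now H_k = ker ∂_k / im ∂_{k+1}, so:

  H_0: rank C_0 − rank ∂_1 = 6 − 5 = 1, and the invariant factors of ∂_1 are all 1, so H_0 = Z.
  H_1: rank ker ∂_1 − rank ∂_2 = (15 − 5) − 10 = 0, and ∂_2 has invariant factor 2 > 1, so H_1 = Z/2.
  H_2: rank ker ∂_2 − rank ∂_3 = (10 − 10) − 0 = 0, and there is no ∂_3, so H_2 = 0.

As a check, the Euler characteristic is 6 − 15 + 10 = 1, which agrees with 1 − 0 + 0 = 1.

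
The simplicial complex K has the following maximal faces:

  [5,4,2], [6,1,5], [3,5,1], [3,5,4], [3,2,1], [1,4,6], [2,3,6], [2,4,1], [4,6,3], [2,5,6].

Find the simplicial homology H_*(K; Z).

H_0 = Z,  H_1 = Z_2,  H_2 = 0.

We work with the vertex ordering 1 < 2 < 3 < 4 < 5 < 6. The simplices of K, each written with vertices in increasing order, are:

  0-simplices (6): [1], [2], [3], [4], [5], [6]
  1-simplices (15): [1,2], [1,3], [1,4], [1,5], [1,6], [2,3], [2,4], [2,5], [2,6], [3,4], [3,5], [3,6], [4,5], [4,6], [5,6]
  2-simplices (10): [1,2,3], [1,2,4], [1,3,5], [1,4,6], [1,5,6], [2,3,6], [2,4,5], [2,5,6], [3,4,5], [3,4,6]

Hence C_0 ≅ Z^6, C_1 ≅ Z^15, C_2 ≅ Z^10.

Boundary ∂_1: C_1 → C_0 sends each edge [p,q] (with p < q) to q − p. For instance
  ∂[1,3] = [3] − [1].
The resulting 6×15 matrix has rank 5, and its Smith normal form has invariant factors (1,1,1,1,1).

The boundary map ∂_2: C_2 → C_1 sends each 2-simplex [p,q,r] to [q,r] − [p,r] + [p,q]. For instance
  ∂[1,3,5] = [3,5] − [1,5] + [1,3],
  ∂[3,4,5] = [4,5] − [3,5] + [3,4].
This gives a 15×10 integer matrix of rank 10; reducing to Smith normal form yields diagonal entries (1,1,1,1,1,1,1,1,1,2).

Computing H_k = (kernel of ∂_k) / (image of ∂_{k+1}):

  H_0: rank C_0 − rank ∂_1 = 6 − 5 = 1, and the invariant factors of ∂_1 are all 1, so H_0 ≅ Z.
  H_1: rank ker ∂_1 − rank ∂_2 = (15 − 5) − 10 = 0, and ∂_2 has invariant factor 2 > 1, so H_1 ≅ Z_2.
  H_2: rank ker ∂_2 − rank ∂_3 = (10 − 10) − 0 = 0, and there is no ∂_3, so H_2 ≅ 0.

As a check, the Euler characteristic is 6 − 15 + 10 = 1, which agrees with 1 − 0 + 0 = 1.
(K is a triangulation of the real projective plane RP^2.)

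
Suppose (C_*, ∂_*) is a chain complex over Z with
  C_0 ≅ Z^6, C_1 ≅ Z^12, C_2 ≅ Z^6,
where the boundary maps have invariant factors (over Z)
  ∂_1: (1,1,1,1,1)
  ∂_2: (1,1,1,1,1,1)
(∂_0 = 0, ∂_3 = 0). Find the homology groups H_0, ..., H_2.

H_0 = Z,  H_1 = Z,  H_2 = 0.

H_0: b_0 = 6 − 0 − 5 = 1; torsion from ∂_1 factors > 1: none. So H_0 = Z.
H_1: b_1 = 12 − 5 − 6 = 1; torsion from ∂_2 factors > 1: none. So H_1 = Z.
H_2: b_2 = 6 − 6 − 0 = 0; torsion from ∂_3 factors > 1: none. So H_2 = 0.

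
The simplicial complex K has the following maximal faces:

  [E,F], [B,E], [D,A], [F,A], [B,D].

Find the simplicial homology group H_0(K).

H_0 ≅ Z.

We work with the vertex ordering A < B < D < E < F. The simplices of K, each written with vertices in increasing order, are:

  0-simplices (5): A, B, D, E, F
  1-simplices (5): AD, AF, BD, BE, EF

Hence C_0 ≅ Z^5, C_1 ≅ Z^5.

The boundary map ∂_1: C_1 → C_0 maps an edge to its endpoints' difference, ∂[p,q] = q − p.
The 5×5 boundary matrix has rank 4 and Smith normal form diag(1,1,1,1).

Now H_k = ker ∂_k / im ∂_{k+1}, so:

  H_0: rank C_0 − rank ∂_1 = 5 − 4 = 1, and the invariant factors of ∂_1 are all 1, so H_0 ≅ Z.

(K is a triangulation of the circle S^1.)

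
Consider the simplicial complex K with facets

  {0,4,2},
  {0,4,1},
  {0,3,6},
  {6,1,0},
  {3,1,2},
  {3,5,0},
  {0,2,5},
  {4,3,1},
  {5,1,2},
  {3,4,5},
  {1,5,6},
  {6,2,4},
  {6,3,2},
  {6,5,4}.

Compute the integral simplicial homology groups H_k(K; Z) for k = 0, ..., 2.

H_0 = Z,  H_1 = Z^2,  H_2 = Z.

K has 7 vertices, 21 edges, 14 triangles.
rank ∂_0 = 0, rank ∂_1 = 6 ⇒ b_0 = 7 − 0 − 6 = 1; all invariant factors of ∂_1 are 1 so no torsion. So H_0 ≅ Z.
rank ∂_1 = 6, rank ∂_2 = 13 ⇒ b_1 = 21 − 6 − 13 = 2; all invariant factors of ∂_2 are 1 so no torsion. So H_1 ≅ Z^2.
rank ∂_2 = 13, rank ∂_3 = 0 ⇒ b_2 = 14 − 13 − 0 = 1. So H_2 ≅ Z.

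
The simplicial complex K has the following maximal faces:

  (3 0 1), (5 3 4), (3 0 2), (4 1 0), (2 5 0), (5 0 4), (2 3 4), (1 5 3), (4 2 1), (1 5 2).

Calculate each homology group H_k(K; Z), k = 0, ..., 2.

H_0 = Z,  H_1 = Z/2Z,  H_2 = 0.

Fix the vertex order 0 < 1 < 2 < 3 < 4 < 5 and write every simplex with vertices in increasing order. Then dim K = 2 and the simplices of K are:

  0-simplices (6): [0], [1], [2], [3], [4], [5]
  1-simplices (15): [0,1], [0,2], [0,3], [0,4], [0,5], [1,2], [1,3], [1,4], [1,5], [2,3], [2,4], [2,5], [3,4], [3,5], [4,5]
  2-simplices (10): [0,1,3], [0,1,4], [0,2,3], [0,2,5], [0,4,5], [1,2,4], [1,2,5], [1,3,5], [2,3,4], [3,4,5]

Hence C_0 ≅ Z^6, C_1 ≅ Z^15, C_2 ≅ Z^10.

The boundary map ∂_1: C_1 → C_0 maps an edge to its endpoints' difference, ∂[p,q] = q − p.
As a 6×15 matrix over Z this has rank 5, with invariant factors (1,1,1,1,1).

Boundary ∂_2: C_2 → C_1 sends each 2-simplex [p,q,r] to [q,r] − [p,r] + [p,q]. For instance
  ∂[0,2,5] = [2,5] − [0,5] + [0,2],
  ∂[0,1,3] = [1,3] − [0,3] + [0,1].
The resulting 15×10 matrix has rank 10, and its Smith normal form has invariant factors (1,1,1,1,1,1,1,1,1,2).

Reading off H_k = ker ∂_k / im ∂_{k+1}:

  H_0: rank C_0 − rank ∂_1 = 6 − 5 = 1, and the invariant factors of ∂_1 are all 1, so H_0 ≅ Z.
  H_1: rank ker ∂_1 − rank ∂_2 = (15 − 5) − 10 = 0, and ∂_2 has invariant factor 2 > 1, so H_1 ≅ Z/2Z.
  H_2: rank ker ∂_2 − rank ∂_3 = (10 − 10) − 0 = 0, and there is no ∂_3, so H_2 ≅ 0.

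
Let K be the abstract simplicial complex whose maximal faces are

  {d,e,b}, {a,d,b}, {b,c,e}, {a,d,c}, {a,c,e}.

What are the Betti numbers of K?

b_0 = 1, b_1 = 1, b_2 = 0.

Order the vertices as a < b < c < d < e. Listing each simplex with vertices in this order, K has dimension 2 with simplices:

  0-simplices (5): a, b, c, d, e
  1-simplices (10): ab, ac, ad, ae, bc, bd, be, cd, ce, de
  2-simplices (5): abd, acd, ace, bce, bde

so the chain groups are C_0 ≅ Z^5, C_1 ≅ Z^10, C_2 ≅ Z^5.

Boundary ∂_1: C_1 → C_0 maps an edge to its endpoints' difference, ∂[p,q] = q − p. For instance
  ∂bc = c − b.
The 5×10 boundary matrix has rank 4 and Smith normal form diag(1,1,1,1).

∂_2: C_2 → C_1 acts by ∂[p,q,r] = [q,r] − [p,r] + [p,q]. For instance
  ∂bde = de − be + bd,
  ∂bce = ce − be + bc.
As a 10×5 matrix over Z this has rank 5, with invariant factors (1,1,1,1,1).

Now H_k = ker ∂_k / im ∂_{k+1}, so:

  H_0: rank C_0 − rank ∂_1 = 5 − 4 = 1, and the invariant factors of ∂_1 are all 1, so H_0 ≅ Z.
  H_1: rank ker ∂_1 − rank ∂_2 = (10 − 4) − 5 = 1, and the invariant factors of ∂_2 are all 1, so H_1 ≅ Z.
  H_2: rank ker ∂_2 − rank ∂_3 = (5 − 5) − 0 = 0, and there is no ∂_3, so H_2 ≅ 0.

(K is a triangulation of the Möbius band.)

Hence the Betti numbers are b_0 = 1, b_1 = 1, b_2 = 0.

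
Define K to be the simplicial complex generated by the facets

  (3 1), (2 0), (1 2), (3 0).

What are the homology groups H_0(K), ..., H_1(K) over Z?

We work with the vertex ordering 0 < 1 < 2 < 3. The simplices of K, each written with vertices in increasing order, are:

  0-simplices (4): [0], [1], [2], [3]
  1-simplices (4): [0,2], [0,3], [1,2], [1,3]

so the chain groups are C_0 ≅ Z^4, C_1 ≅ Z^4.

Boundary ∂_1: C_1 → C_0 maps an edge to its endpoints' difference, ∂[p,q] = q − p.
The 4×4 boundary matrix has rank 3 and Smith normal form diag(1,1,1).

Reading off H_k = ker ∂_k / im ∂_{k+1}:

  H_0: rank C_0 − rank ∂_1 = 4 − 3 = 1, and the invariant factors of ∂_1 are all 1, so H_0 ≅ Z.
  H_1: rank ker ∂_1 − rank ∂_2 = (4 − 3) − 0 = 1, and there is no ∂_2, so H_1 ≅ Z.

As a check, the Euler characteristic is 4 − 4 = 0, which agrees with 1 − 1 = 0.

H_0 ≅ Z,  H_1 ≅ Z.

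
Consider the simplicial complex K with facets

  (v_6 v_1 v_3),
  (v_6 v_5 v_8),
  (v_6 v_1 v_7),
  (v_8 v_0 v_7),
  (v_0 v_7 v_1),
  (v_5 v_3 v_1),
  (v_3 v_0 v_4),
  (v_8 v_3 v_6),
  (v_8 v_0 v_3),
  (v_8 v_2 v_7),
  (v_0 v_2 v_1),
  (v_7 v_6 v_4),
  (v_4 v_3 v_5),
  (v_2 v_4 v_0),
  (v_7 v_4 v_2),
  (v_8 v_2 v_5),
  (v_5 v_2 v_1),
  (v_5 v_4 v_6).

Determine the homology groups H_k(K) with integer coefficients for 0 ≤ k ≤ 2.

Order the vertices as v_0 < v_1 < v_2 < v_3 < v_4 < v_5 < v_6 < v_7 < v_8. Listing each simplex with vertices in this order, K has dimension 2 with simplices:

  0-simplices (9): [v_0], [v_1], [v_2], [v_3], [v_4], [v_5], [v_6], [v_7], [v_8]
  1-simplices (27): (27 of them)
  2-simplices (18): (18 of them)

giving chain groups C_0 ≅ Z^9, C_1 ≅ Z^27, C_2 ≅ Z^18.

The boundary map ∂_1: C_1 → C_0 is given by ∂[p,q] = [q] − [p]. For instance
  ∂[v_1,v_6] = [v_6] − [v_1].
The 9×27 boundary matrix has rank 8 and Smith normal form diag(1,1,1,1,1,1,1,1).

∂_2: C_2 → C_1 sends each 2-simplex [p,q,r] to [q,r] − [p,r] + [p,q]. For instance
  ∂[v_3,v_6,v_8] = [v_6,v_8] − [v_3,v_8] + [v_3,v_6],
  ∂[v_4,v_6,v_7] = [v_6,v_7] − [v_4,v_7] + [v_4,v_6].
This gives a 27×18 integer matrix of rank 18; reducing to Smith normal form yields diagonal entries (1,1,1,1,1,1,1,1,1,1,1,1,1,1,1,1,1,2).

Now H_k = ker ∂_k / im ∂_{k+1}, so:

  H_0: rank C_0 − rank ∂_1 = 9 − 8 = 1, and the invariant factors of ∂_1 are all 1, so H_0 = Z.
  H_1: rank ker ∂_1 − rank ∂_2 = (27 − 8) − 18 = 1, and ∂_2 has invariant factor 2 > 1, so H_1 = Z ⊕ Z_2.
  H_2: rank ker ∂_2 − rank ∂_3 = (18 − 18) − 0 = 0, and there is no ∂_3, so H_2 = 0.

(K is a triangulation of the Klein bottle.)

H_0 ≅ Z,  H_1 ≅ Z ⊕ Z_2,  H_2 = 0.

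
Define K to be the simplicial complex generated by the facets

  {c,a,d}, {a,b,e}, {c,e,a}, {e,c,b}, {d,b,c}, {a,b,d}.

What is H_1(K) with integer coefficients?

H_1 ≅ 0.

K has 5 vertices, 9 edges, 6 triangles.
rank ∂_1 = 4, rank ∂_2 = 5 ⇒ b_1 = 9 − 4 − 5 = 0; all invariant factors of ∂_2 are 1 so no torsion. So H_1 ≅ 0.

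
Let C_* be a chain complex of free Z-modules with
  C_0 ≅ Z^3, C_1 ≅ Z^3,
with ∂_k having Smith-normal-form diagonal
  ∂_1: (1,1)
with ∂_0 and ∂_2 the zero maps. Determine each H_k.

H_0: b_0 = 3 − 0 − 2 = 1; torsion from ∂_1 factors > 1: none. So H_0 = Z.
H_1: b_1 = 3 − 2 − 0 = 1; torsion from ∂_2 factors > 1: none. So H_1 = Z.

H_0 = Z,  H_1 = Z.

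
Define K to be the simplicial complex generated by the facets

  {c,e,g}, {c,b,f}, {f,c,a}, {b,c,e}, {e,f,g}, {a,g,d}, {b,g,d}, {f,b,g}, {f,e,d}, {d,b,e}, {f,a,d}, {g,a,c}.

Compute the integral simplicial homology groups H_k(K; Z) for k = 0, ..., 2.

Take the total order a < b < c < d < e < f < g on the vertex set. Then K (dimension 2) consists of the simplices:

  0-simplices (7): a, b, c, d, e, f, g
  1-simplices (18): ac, ad, af, ag, bc, bd, be, bf, bg, ce, cf, cg, de, df, dg, ef, eg, fg
  2-simplices (12): acf, acg, adf, adg, bce, bcf, bde, bdg, bfg, ceg, def, efg

giving chain groups C_0 ≅ Z^7, C_1 ≅ Z^18, C_2 ≅ Z^12.

The boundary map ∂_1: C_1 → C_0 is given by ∂[p,q] = [q] − [p].
This gives a 7×18 integer matrix of rank 6; reducing to Smith normal form yields diagonal entries (1,1,1,1,1,1).

The boundary map ∂_2: C_2 → C_1 sends each 2-simplex [p,q,r] to [q,r] − [p,r] + [p,q]. For instance
  ∂bce = ce − be + bc,
  ∂bde = de − be + bd.
The 18×12 boundary matrix has rank 12 and Smith normal form diag(1,1,1,1,1,1,1,1,1,1,1,2).

Now H_k = ker ∂_k / im ∂_{k+1}, so:

  H_0: rank C_0 − rank ∂_1 = 7 − 6 = 1, and the invariant factors of ∂_1 are all 1, so H_0 ≅ Z.
  H_1: rank ker ∂_1 − rank ∂_2 = (18 − 6) − 12 = 0, and ∂_2 has invariant factor 2 > 1, so H_1 ≅ Z/2.
  H_2: rank ker ∂_2 − rank ∂_3 = (12 − 12) − 0 = 0, and there is no ∂_3, so H_2 ≅ 0.

As a check, the Euler characteristic is 7 − 18 + 12 = 1, which agrees with 1 − 0 + 0 = 1.

H_0 = Z,  H_1 = Z/2,  H_2 = 0.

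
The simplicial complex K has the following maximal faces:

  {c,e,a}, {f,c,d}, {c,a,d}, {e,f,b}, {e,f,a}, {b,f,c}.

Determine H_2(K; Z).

Order the vertices as a < b < c < d < e < f. Listing each simplex with vertices in this order, K has dimension 2 with simplices:

  0-simplices (6): a, b, c, d, e, f
  1-simplices (12): ac, ad, ae, af, bc, be, bf, cd, ce, cf, df, ef
  2-simplices (6): acd, ace, aef, bcf, bef, cdf

giving chain groups C_0 ≅ Z^6, C_1 ≅ Z^12, C_2 ≅ Z^6.

∂_1: C_1 → C_0 is given by ∂[p,q] = [q] − [p].
This gives a 6×12 integer matrix of rank 5; reducing to Smith normal form yields diagonal entries (1,1,1,1,1).

∂_2: C_2 → C_1 acts by ∂[p,q,r] = [q,r] − [p,r] + [p,q]. For instance
  ∂bcf = cf − bf + bc,
  ∂aef = ef − af + ae.
This gives a 12×6 integer matrix of rank 6; reducing to Smith normal form yields diagonal entries (1,1,1,1,1,1).

Reading off H_k = ker ∂_k / im ∂_{k+1}:

  H_2: rank ker ∂_2 − rank ∂_3 = (6 − 6) − 0 = 0, and there is no ∂_3, so H_2 = 0.

H_2 ≅ 0.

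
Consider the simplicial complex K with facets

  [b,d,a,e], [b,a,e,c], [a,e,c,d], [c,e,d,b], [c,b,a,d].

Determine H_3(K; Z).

H_3 = Z.

Order the vertices as a < b < c < d < e. Listing each simplex with vertices in this order, K has dimension 3 with simplices:

  0-simplices (5): a, b, c, d, e
  1-simplices (10): ab, ac, ad, ae, bc, bd, be, cd, ce, de
  2-simplices (10): abc, abd, abe, acd, ace, ade, bcd, bce, bde, cde
  3-simplices (5): abcd, abce, abde, acde, bcde

so the chain groups are C_0 ≅ Z^5, C_1 ≅ Z^10, C_2 ≅ Z^10, C_3 ≅ Z^5.

Boundary ∂_1: C_1 → C_0 maps an edge to its endpoints' difference, ∂[p,q] = q − p.
The resulting 5×10 matrix has rank 4, and its Smith normal form has invariant factors (1,1,1,1).

The boundary map ∂_2: C_2 → C_1 acts by ∂[p,q,r] = [q,r] − [p,r] + [p,q]. For instance
  ∂bce = ce − be + bc,
  ∂bcd = cd − bd + bc.
The resulting 10×10 matrix has rank 6, and its Smith normal form has invariant factors (1,1,1,1,1,1).

∂_3: C_3 → C_2 sends each 3-simplex σ to the alternating sum Σ_i (−1)^i (σ with its i-th vertex removed). For instance
  ∂abcd = bcd − acd + abd − abc,
  ∂abce = bce − ace + abe − abc.
The 10×5 boundary matrix has rank 4 and Smith normal form diag(1,1,1,1).

Computing H_k = (kernel of ∂_k) / (image of ∂_{k+1}):

  H_3: rank ker ∂_3 − rank ∂_4 = (5 − 4) − 0 = 1, and there is no ∂_4, so H_3 = Z.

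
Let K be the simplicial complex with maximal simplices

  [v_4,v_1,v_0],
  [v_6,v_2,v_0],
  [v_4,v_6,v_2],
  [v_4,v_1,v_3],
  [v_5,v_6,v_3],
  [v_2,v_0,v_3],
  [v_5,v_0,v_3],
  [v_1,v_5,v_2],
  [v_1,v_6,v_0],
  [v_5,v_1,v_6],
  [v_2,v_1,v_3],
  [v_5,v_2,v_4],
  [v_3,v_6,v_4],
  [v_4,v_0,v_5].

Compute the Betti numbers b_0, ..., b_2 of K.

b_0 = 1, b_1 = 2, b_2 = 1.

Order the vertices as v_0 < v_1 < v_2 < v_3 < v_4 < v_5 < v_6. Listing each simplex with vertices in this order, K has dimension 2 with simplices:

  0-simplices (7): [v_0], [v_1], [v_2], [v_3], [v_4], [v_5], [v_6]
  1-simplices (21): (21 of them)
  2-simplices (14): (14 of them)

giving chain groups C_0 ≅ Z^7, C_1 ≅ Z^21, C_2 ≅ Z^14.

Boundary ∂_1: C_1 → C_0 maps an edge to its endpoints' difference, ∂[p,q] = q − p. For instance
  ∂[v_0,v_1] = [v_1] − [v_0].
This gives a 7×21 integer matrix of rank 6; reducing to Smith normal form yields diagonal entries (1,1,1,1,1,1).

∂_2: C_2 → C_1 sends each 2-simplex [p,q,r] to [q,r] − [p,r] + [p,q]. For instance
  ∂[v_0,v_1,v_6] = [v_1,v_6] − [v_0,v_6] + [v_0,v_1],
  ∂[v_1,v_3,v_4] = [v_3,v_4] − [v_1,v_4] + [v_1,v_3].
As a 21×14 matrix over Z this has rank 13, with invariant factors (1,1,1,1,1,1,1,1,1,1,1,1,1).

From H_k ≅ ker(∂_k) / im(∂_{k+1}) we obtain:

  H_0: rank C_0 − rank ∂_1 = 7 − 6 = 1, and the invariant factors of ∂_1 are all 1, so H_0 ≅ Z.
  H_1: rank ker ∂_1 − rank ∂_2 = (21 − 6) − 13 = 2, and the invariant factors of ∂_2 are all 1, so H_1 ≅ Z^2.
  H_2: rank ker ∂_2 − rank ∂_3 = (14 − 13) − 0 = 1, and there is no ∂_3, so H_2 ≅ Z.

As a check, the Euler characteristic is 7 − 21 + 14 = 0, which agrees with 1 − 2 + 1 = 0.

Hence the Betti numbers are b_0 = 1, b_1 = 2, b_2 = 1.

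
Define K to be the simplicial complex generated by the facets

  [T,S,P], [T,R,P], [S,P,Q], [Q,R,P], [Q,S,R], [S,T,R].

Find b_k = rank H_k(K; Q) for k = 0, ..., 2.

b_0 = 1, b_1 = 0, b_2 = 1.

Take the total order P < Q < R < S < T on the vertex set. Then K (dimension 2) consists of the simplices:

  0-simplices (5): P, Q, R, S, T
  1-simplices (9): PQ, PR, PS, PT, QR, QS, RS, RT, ST
  2-simplices (6): PQR, PQS, PRT, PST, QRS, RST

giving chain groups C_0 ≅ Z^5, C_1 ≅ Z^9, C_2 ≅ Z^6.

∂_1: C_1 → C_0 maps an edge to its endpoints' difference, ∂[p,q] = q − p.
The 5×9 boundary matrix has rank 4 and Smith normal form diag(1,1,1,1).

Boundary ∂_2: C_2 → C_1 maps a triangle to the signed sum of its edges. For instance
  ∂PRT = RT − PT + PR,
  ∂PQS = QS − PS + PQ.
As a 9×6 matrix over Z this has rank 5, with invariant factors (1,1,1,1,1).

Reading off H_k = ker ∂_k / im ∂_{k+1}:

  H_0: rank C_0 − rank ∂_1 = 5 − 4 = 1, and the invariant factors of ∂_1 are all 1, so H_0 = Z.
  H_1: rank ker ∂_1 − rank ∂_2 = (9 − 4) − 5 = 0, and the invariant factors of ∂_2 are all 1, so H_1 = 0.
  H_2: rank ker ∂_2 − rank ∂_3 = (6 − 5) − 0 = 1, and there is no ∂_3, so H_2 = Z.

Hence the Betti numbers are b_0 = 1, b_1 = 0, b_2 = 1.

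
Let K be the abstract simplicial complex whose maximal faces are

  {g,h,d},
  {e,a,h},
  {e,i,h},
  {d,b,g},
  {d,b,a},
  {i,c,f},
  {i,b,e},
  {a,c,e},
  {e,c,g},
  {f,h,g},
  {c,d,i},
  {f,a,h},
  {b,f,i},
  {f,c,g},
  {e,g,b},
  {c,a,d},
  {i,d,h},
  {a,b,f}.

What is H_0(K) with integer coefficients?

H_0 ≅ Z.

We work with the vertex ordering a < b < c < d < e < f < g < h < i. The simplices of K, each written with vertices in increasing order, are:

  0-simplices (9): a, b, c, d, e, f, g, h, i
  1-simplices (27): ab, ac, ad, ae, af, ah, bd, be, bf, bg, bi, cd, ce, cf, cg, ci, dg, dh, di, eg, eh, ei, fg, fh, fi, gh, hi
  2-simplices (18): abd, abf, acd, ace, aeh, afh, bdg, beg, bei, bfi, cdi, ceg, cfg, cfi, dgh, dhi, ehi, fgh

giving chain groups C_0 ≅ Z^9, C_1 ≅ Z^27, C_2 ≅ Z^18.

The boundary map ∂_1: C_1 → C_0 is given by ∂[p,q] = [q] − [p]. For instance
  ∂ce = e − c.
As a 9×27 matrix over Z this has rank 8, with invariant factors (1,1,1,1,1,1,1,1).

The boundary map ∂_2: C_2 → C_1 sends each 2-simplex [p,q,r] to [q,r] − [p,r] + [p,q]. For instance
  ∂cfi = fi − ci + cf,
  ∂acd = cd − ad + ac.
The 27×18 boundary matrix has rank 17 and Smith normal form diag(1,1,1,1,1,1,1,1,1,1,1,1,1,1,1,1,1).

Now H_k = ker ∂_k / im ∂_{k+1}, so:

  H_0: rank C_0 − rank ∂_1 = 9 − 8 = 1, and the invariant factors of ∂_1 are all 1, so H_0 = Z.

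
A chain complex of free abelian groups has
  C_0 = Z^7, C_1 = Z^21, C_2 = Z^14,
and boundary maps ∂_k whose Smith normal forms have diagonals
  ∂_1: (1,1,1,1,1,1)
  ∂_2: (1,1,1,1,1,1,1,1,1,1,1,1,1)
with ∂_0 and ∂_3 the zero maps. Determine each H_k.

H_0 ≅ Z,  H_1 ≅ Z^2,  H_2 ≅ Z.

H_0: b_0 = 7 − 0 − 6 = 1; torsion from ∂_1 factors > 1: none. So H_0 ≅ Z.
H_1: b_1 = 21 − 6 − 13 = 2; torsion from ∂_2 factors > 1: none. So H_1 ≅ Z^2.
H_2: b_2 = 14 − 13 − 0 = 1; torsion from ∂_3 factors > 1: none. So H_2 ≅ Z.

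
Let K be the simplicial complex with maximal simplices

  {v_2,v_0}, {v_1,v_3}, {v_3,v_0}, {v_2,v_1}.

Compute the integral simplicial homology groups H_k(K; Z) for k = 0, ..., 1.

H_0 = Z,  H_1 = Z.

Order the vertices as v_0 < v_1 < v_2 < v_3. Listing each simplex with vertices in this order, K has dimension 1 with simplices:

  0-simplices (4): [v_0], [v_1], [v_2], [v_3]
  1-simplices (4): [v_0,v_2], [v_0,v_3], [v_1,v_2], [v_1,v_3]

Hence C_0 ≅ Z^4, C_1 ≅ Z^4.

Boundary ∂_1: C_1 → C_0 is given by ∂[p,q] = [q] − [p]. For instance
  ∂[v_0,v_3] = [v_3] − [v_0].
This gives a 4×4 integer matrix of rank 3; reducing to Smith normal form yields diagonal entries (1,1,1).

From H_k ≅ ker(∂_k) / im(∂_{k+1}) we obtain:

  H_0: rank C_0 − rank ∂_1 = 4 − 3 = 1, and the invariant factors of ∂_1 are all 1, so H_0 ≅ Z.
  H_1: rank ker ∂_1 − rank ∂_2 = (4 − 3) − 0 = 1, and there is no ∂_2, so H_1 ≅ Z.

As a check, the Euler characteristic is 4 − 4 = 0, which agrees with 1 − 1 = 0.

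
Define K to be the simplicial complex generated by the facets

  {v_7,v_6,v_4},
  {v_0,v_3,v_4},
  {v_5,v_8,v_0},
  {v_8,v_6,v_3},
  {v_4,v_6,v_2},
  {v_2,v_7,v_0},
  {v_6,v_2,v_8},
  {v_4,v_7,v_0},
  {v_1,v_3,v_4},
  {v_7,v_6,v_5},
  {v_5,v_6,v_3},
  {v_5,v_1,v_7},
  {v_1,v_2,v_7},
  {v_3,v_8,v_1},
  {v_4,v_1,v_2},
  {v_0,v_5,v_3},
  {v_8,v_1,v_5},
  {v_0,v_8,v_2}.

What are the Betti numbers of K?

b_0 = 1, b_1 = 1, b_2 = 0.

We work with the vertex ordering v_0 < v_1 < v_2 < v_3 < v_4 < v_5 < v_6 < v_7 < v_8. The simplices of K, each written with vertices in increasing order, are:

  0-simplices (9): [v_0], [v_1], [v_2], [v_3], [v_4], [v_5], [v_6], [v_7], [v_8]
  1-simplices (27): (27 of them)
  2-simplices (18): (18 of them)

so the chain groups are C_0 ≅ Z^9, C_1 ≅ Z^27, C_2 ≅ Z^18.

Boundary ∂_1: C_1 → C_0 is given by ∂[p,q] = [q] − [p]. For instance
  ∂[v_2,v_6] = [v_6] − [v_2].
This gives a 9×27 integer matrix of rank 8; reducing to Smith normal form yields diagonal entries (1,1,1,1,1,1,1,1).

∂_2: C_2 → C_1 sends each 2-simplex [p,q,r] to [q,r] − [p,r] + [p,q]. For instance
  ∂[v_1,v_3,v_8] = [v_3,v_8] − [v_1,v_8] + [v_1,v_3],
  ∂[v_0,v_5,v_8] = [v_5,v_8] − [v_0,v_8] + [v_0,v_5].
The 27×18 boundary matrix has rank 18 and Smith normal form diag(1,1,1,1,1,1,1,1,1,1,1,1,1,1,1,1,1,2).

From H_k ≅ ker(∂_k) / im(∂_{k+1}) we obtain:

  H_0: rank C_0 − rank ∂_1 = 9 − 8 = 1, and the invariant factors of ∂_1 are all 1, so H_0 ≅ Z.
  H_1: rank ker ∂_1 − rank ∂_2 = (27 − 8) − 18 = 1, and ∂_2 has invariant factor 2 > 1, so H_1 ≅ Z ⊕ Z/2Z.
  H_2: rank ker ∂_2 − rank ∂_3 = (18 − 18) − 0 = 0, and there is no ∂_3, so H_2 ≅ 0.

As a check, the Euler characteristic is 9 − 27 + 18 = 0, which agrees with 1 − 1 + 0 = 0.

Hence the Betti numbers are b_0 = 1, b_1 = 1, b_2 = 0.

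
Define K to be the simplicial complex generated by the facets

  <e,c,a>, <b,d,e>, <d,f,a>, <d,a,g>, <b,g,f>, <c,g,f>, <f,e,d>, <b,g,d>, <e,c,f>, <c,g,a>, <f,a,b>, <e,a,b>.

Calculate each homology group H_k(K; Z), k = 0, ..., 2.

Fix the vertex order a < b < c < d < e < f < g and write every simplex with vertices in increasing order. Then dim K = 2 and the simplices of K are:

  0-simplices (7): a, b, c, d, e, f, g
  1-simplices (18): ab, ac, ad, ae, af, ag, bd, be, bf, bg, ce, cf, cg, de, df, dg, ef, fg
  2-simplices (12): abe, abf, ace, acg, adf, adg, bde, bdg, bfg, cef, cfg, def

giving chain groups C_0 ≅ Z^7, C_1 ≅ Z^18, C_2 ≅ Z^12.

The boundary map ∂_1: C_1 → C_0 sends each edge [p,q] (with p < q) to q − p.
The 7×18 boundary matrix has rank 6 and Smith normal form diag(1,1,1,1,1,1).

∂_2: C_2 → C_1 acts by ∂[p,q,r] = [q,r] − [p,r] + [p,q]. For instance
  ∂bdg = dg − bg + bd,
  ∂cef = ef − cf + ce.
As a 18×12 matrix over Z this has rank 12, with invariant factors (1,1,1,1,1,1,1,1,1,1,1,2).

From H_k ≅ ker(∂_k) / im(∂_{k+1}) we obtain:

  H_0: rank C_0 − rank ∂_1 = 7 − 6 = 1, and the invariant factors of ∂_1 are all 1, so H_0 = Z.
  H_1: rank ker ∂_1 − rank ∂_2 = (18 − 6) − 12 = 0, and ∂_2 has invariant factor 2 > 1, so H_1 = Z/2.
  H_2: rank ker ∂_2 − rank ∂_3 = (12 − 12) − 0 = 0, and there is no ∂_3, so H_2 = 0.

As a check, the Euler characteristic is 7 − 18 + 12 = 1, which agrees with 1 − 0 + 0 = 1.
(K is a triangulation of the real projective plane RP^2.)

H_0 = Z,  H_1 = Z/2,  H_2 = 0.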